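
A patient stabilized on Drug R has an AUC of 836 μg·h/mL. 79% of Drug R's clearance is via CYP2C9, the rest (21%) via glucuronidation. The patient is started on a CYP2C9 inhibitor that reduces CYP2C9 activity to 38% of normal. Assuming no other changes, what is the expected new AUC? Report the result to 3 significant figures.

CYP2C9: 0.79 × 0.38 = 0.3002
Other: 0.21 (unchanged)
Relative clearance = 0.3002 + 0.21 = 0.5102.
AUC ∝ 1/CL, so new value = 836 / 0.5102 = 1.64 × 10³ μg·h/mL.

1.64 × 10³ μg·h/mL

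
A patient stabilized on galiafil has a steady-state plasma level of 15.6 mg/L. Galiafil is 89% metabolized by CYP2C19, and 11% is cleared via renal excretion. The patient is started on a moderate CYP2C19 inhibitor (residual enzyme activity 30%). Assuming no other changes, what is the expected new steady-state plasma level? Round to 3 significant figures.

CYP2C19: 0.89 × 0.3 = 0.267
Other: 0.11 (unchanged)
CL_new/CL_old = 0.267 + 0.11 = 0.377.
Steady-state plasma level ∝ 1/CL, so new value = 15.6 / 0.377 = 41.4 mg/L.

41.4 mg/L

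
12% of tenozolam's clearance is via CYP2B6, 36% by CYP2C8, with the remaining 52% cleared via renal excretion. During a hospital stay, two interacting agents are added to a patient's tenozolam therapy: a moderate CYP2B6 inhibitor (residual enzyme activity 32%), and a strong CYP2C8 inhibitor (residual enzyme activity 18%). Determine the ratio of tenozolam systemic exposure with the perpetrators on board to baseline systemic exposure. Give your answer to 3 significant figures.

The CYP2B6 pathway (12% of clearance) falls to 0.32× activity: 0.12 × 0.32 = 0.0384.
The CYP2C8 pathway (36% of clearance) falls to 0.18× activity: 0.36 × 0.18 = 0.0648.
Non-CYP routes (52%) are unchanged.
Relative clearance = 0.0384 + 0.0648 + 0.52 = 0.6232.
Systemic exposure ∝ 1/CL: fold-change = 1 / 0.6232 = 1.60.

1.60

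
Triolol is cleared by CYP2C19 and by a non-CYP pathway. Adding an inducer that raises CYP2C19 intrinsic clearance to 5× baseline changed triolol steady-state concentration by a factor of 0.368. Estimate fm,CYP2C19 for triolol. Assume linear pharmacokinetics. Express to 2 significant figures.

Write x for the fraction cleared via CYP2C19. The observed steady-state concentration change means clearance rose to 1/0.368 = 2.717 of baseline.
Only the CYP2C19 route changed, so 2.717 = x·5 + (1 − x), giving x = 0.43.

0.43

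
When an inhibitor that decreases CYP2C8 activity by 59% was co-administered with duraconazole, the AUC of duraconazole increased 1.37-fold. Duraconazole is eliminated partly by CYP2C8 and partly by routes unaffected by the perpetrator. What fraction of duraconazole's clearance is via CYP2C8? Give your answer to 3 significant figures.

0.458

Write x for the fraction cleared via CYP2C8. The observed AUC change means clearance fell to 1/1.37 = 0.7299 of baseline.
Setting x·0.41 + (1 − x) = 0.7299 and solving: x = (0.7299 − 1)/(0.41 − 1) = 0.458.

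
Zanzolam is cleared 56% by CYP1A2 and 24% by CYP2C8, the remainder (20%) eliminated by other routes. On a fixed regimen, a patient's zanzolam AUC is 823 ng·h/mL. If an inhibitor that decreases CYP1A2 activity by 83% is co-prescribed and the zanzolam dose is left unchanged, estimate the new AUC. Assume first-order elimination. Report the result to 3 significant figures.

1.54 × 10³ ng·h/mL

CYP1A2: 0.56 × 0.17 = 0.0952
CYP2C8: 0.24 (unchanged)
Other: 0.2 (unchanged)
New clearance relative to baseline: 0.0952 + 0.24 + 0.2 = 0.5352.
With dosing unchanged, AUC scales as 1/CL: 823 / 0.5352 = 1.54 × 10³ ng·h/mL.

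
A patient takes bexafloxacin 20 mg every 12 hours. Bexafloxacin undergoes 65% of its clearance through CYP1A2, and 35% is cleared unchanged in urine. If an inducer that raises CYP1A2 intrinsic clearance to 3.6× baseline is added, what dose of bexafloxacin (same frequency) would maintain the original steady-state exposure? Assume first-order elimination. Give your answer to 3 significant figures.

53.8 mg

The CYP1A2 pathway (65% of clearance) is boosted to 3.6× activity: 0.65 × 3.6 = 2.34.
Non-CYP routes (35%) are unchanged.
Relative clearance = 2.34 + 0.35 = 2.69.
Exposure is unchanged when dose changes in proportion to clearance. New dose = 20 mg × 2.69 = 53.8 mg.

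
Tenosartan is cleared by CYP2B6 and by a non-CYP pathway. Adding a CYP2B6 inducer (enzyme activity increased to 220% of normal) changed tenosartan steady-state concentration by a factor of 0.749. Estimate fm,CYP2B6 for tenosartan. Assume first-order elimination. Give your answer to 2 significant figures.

0.28

Let fm be the CYP2B6 fraction. New clearance relative to baseline = fm × 2.2 + (1 − fm).
Steady-state concentration ratio = 1 / (new CL fraction), so new CL fraction = 1 / 0.749 = 1.335.
fm × 2.2 + 1 − fm = 1.335  ⇒  fm × (2.2 − 1) = 0.3351  ⇒  fm = 0.28.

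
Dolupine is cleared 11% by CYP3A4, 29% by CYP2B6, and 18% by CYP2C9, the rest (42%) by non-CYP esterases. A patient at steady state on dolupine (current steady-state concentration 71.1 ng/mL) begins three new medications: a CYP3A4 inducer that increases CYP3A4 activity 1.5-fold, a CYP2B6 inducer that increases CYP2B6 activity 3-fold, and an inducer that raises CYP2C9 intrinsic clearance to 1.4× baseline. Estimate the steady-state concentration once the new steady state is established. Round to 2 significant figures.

42 ng/mL

CYP3A4: 0.11 × 1.5 = 0.165
CYP2B6: 0.29 × 3 = 0.87
CYP2C9: 0.18 × 1.4 = 0.252
Other: 0.42 (unchanged)
Relative clearance = 0.165 + 0.87 + 0.252 + 0.42 = 1.707.
Dividing the baseline by the relative clearance: 71.1 / 1.707 = 42 ng/mL.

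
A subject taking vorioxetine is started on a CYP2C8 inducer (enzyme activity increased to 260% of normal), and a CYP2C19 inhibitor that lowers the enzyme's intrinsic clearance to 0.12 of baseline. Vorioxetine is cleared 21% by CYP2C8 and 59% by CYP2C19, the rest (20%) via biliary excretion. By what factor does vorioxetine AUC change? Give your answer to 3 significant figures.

CYP2C8: 0.21 × 2.6 = 0.546
CYP2C19: 0.59 × 0.12 = 0.0708
Other: 0.2 (unchanged)
New clearance relative to baseline: 0.546 + 0.0708 + 0.2 = 0.8168.
AUC ∝ 1/CL: fold-change = 1 / 0.8168 = 1.22.

1.22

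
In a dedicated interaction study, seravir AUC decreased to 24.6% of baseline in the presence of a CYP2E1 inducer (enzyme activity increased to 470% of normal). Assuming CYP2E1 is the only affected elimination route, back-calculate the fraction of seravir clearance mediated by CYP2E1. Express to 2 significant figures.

CL'/CL = 1 / 0.246 = 4.065
4.7·fm + (1 − fm) = 4.065
fm = (4.065 − 1) / (4.7 − 1) = 0.83

0.83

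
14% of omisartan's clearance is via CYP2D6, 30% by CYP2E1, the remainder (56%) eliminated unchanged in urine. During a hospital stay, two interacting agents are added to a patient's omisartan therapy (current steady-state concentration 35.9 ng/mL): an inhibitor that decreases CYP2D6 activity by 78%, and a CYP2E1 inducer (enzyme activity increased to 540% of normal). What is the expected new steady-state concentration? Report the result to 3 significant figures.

The CYP2D6 pathway (14% of clearance) is reduced to 0.22× activity: 0.14 × 0.22 = 0.0308.
The CYP2E1 pathway (30% of clearance) is boosted to 5.4× activity: 0.3 × 5.4 = 1.62.
The remaining 56% of clearance is unaffected.
CL_new/CL_old = 0.0308 + 1.62 + 0.56 = 2.2108.
New steady-state concentration = 35.9 / 2.2108 = 16.2 ng/mL (concentration scales inversely with clearance).

16.2 ng/mL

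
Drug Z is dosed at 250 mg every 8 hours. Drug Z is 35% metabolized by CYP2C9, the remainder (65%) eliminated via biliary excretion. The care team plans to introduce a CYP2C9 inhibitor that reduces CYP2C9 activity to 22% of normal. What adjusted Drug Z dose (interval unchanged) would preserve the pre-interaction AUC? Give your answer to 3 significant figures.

182 mg

CYP2C9: 0.35 × 0.22 = 0.077
Other: 0.65 (unchanged)
Relative clearance = 0.077 + 0.65 = 0.727.
Exposure is unchanged when dose changes in proportion to clearance. New dose = 250 mg × 0.727 = 182 mg.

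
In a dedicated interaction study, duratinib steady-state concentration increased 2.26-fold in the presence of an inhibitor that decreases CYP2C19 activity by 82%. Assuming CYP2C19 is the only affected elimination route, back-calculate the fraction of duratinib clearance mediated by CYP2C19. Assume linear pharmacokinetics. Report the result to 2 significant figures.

CL'/CL = 1 / 2.26 = 0.4425
0.18·fm + (1 − fm) = 0.4425
fm = (0.4425 − 1) / (0.18 − 1) = 0.68

0.68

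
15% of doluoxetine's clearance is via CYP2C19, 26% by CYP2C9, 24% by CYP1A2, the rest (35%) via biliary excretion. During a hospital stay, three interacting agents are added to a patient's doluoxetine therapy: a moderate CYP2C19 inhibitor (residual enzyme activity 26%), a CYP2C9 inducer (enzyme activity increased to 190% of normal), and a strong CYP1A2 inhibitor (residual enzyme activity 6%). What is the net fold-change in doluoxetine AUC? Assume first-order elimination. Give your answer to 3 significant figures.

CYP2C19: 0.15 × 0.26 = 0.039
CYP2C9: 0.26 × 1.9 = 0.494
CYP1A2: 0.24 × 0.06 = 0.0144
Other: 0.35 (unchanged)
New clearance relative to baseline: 0.039 + 0.494 + 0.0144 + 0.35 = 0.8974.
Net AUC ratio = 1 / 0.8974 = 1.11.

1.11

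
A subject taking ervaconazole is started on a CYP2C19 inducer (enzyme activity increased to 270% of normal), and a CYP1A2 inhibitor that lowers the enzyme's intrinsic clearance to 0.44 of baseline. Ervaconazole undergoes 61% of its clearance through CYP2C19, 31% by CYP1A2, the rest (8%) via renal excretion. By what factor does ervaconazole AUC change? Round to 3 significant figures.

0.537

CYP2C19: 0.61 × 2.7 = 1.647
CYP1A2: 0.31 × 0.44 = 0.1364
Other: 0.08 (unchanged)
CL_new/CL_old = 1.647 + 0.1364 + 0.08 = 1.8634.
AUC ∝ 1/CL: fold-change = 1 / 1.8634 = 0.537.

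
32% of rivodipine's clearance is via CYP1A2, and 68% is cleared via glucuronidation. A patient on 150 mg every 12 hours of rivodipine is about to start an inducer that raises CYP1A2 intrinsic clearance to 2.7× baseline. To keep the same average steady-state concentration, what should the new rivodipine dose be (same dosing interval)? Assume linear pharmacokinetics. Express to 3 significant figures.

CYP1A2: 0.32 × 2.7 = 0.864
Other: 0.68 (unchanged)
CL_new/CL_old = 0.864 + 0.68 = 1.544.
Css,avg = (dose rate)/CL, so holding Css fixed requires dose ∝ CL: 150 × 1.544 = 232 mg.

232 mg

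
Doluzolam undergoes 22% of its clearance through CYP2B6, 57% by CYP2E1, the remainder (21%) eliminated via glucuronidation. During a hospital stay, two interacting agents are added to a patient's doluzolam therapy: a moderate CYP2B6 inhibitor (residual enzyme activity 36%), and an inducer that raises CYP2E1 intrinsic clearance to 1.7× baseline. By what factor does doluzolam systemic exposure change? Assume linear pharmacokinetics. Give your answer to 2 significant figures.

The CYP2B6 pathway (22% of clearance) falls to 0.36× activity: 0.22 × 0.36 = 0.0792.
The CYP2E1 pathway (57% of clearance) rises to 1.7× activity: 0.57 × 1.7 = 0.969.
The remaining 21% of clearance is unaffected.
New clearance relative to baseline: 0.0792 + 0.969 + 0.21 = 1.2582.
Because systemic exposure varies inversely with clearance, the combined effect is 1 / 1.2582 = 0.79.

0.79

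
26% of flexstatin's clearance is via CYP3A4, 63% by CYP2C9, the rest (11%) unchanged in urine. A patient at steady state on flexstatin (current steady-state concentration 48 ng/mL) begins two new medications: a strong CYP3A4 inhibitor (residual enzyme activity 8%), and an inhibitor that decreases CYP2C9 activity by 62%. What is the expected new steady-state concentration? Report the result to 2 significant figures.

1.3 × 10² ng/mL

CYP3A4: 0.26 × 0.08 = 0.0208
CYP2C9: 0.63 × 0.38 = 0.2394
Other: 0.11 (unchanged)
Relative clearance = 0.0208 + 0.2394 + 0.11 = 0.3702.
New steady-state concentration = 48 / 0.3702 = 1.3 × 10² ng/mL (concentration scales inversely with clearance).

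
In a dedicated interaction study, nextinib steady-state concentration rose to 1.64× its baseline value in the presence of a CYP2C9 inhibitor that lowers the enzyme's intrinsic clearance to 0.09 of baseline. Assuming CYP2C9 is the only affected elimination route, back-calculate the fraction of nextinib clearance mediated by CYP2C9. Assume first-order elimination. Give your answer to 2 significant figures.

Let x = fm,CYP2C9. Because steady-state concentration ∝ 1/CL, relative clearance fell to 1/1.64 = 0.6098.
Setting x·0.09 + (1 − x) = 0.6098 and solving: x = (0.6098 − 1)/(0.09 − 1) = 0.43.

0.43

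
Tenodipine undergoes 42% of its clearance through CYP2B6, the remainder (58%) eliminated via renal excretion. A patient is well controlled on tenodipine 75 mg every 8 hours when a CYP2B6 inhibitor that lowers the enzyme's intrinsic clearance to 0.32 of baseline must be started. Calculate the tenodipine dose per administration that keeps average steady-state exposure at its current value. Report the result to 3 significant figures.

53.6 mg

The CYP2B6 pathway (42% of clearance) is reduced to 0.32× activity: 0.42 × 0.32 = 0.1344.
The remaining 58% of clearance is unaffected.
CL_new/CL_old = 0.1344 + 0.58 = 0.7144.
Css,avg = (dose rate)/CL, so holding Css fixed requires dose ∝ CL: 75 × 0.7144 = 53.6 mg.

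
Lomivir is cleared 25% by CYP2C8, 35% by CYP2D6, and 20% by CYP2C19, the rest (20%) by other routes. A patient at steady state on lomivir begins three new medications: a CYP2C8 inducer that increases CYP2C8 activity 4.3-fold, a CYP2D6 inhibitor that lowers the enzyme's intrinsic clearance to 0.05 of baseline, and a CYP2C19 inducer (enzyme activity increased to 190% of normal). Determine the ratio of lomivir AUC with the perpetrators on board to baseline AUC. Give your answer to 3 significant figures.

The CYP2C8 pathway (25% of clearance) increases to 4.3× activity: 0.25 × 4.3 = 1.075.
The CYP2D6 pathway (35% of clearance) is reduced to 0.05× activity: 0.35 × 0.05 = 0.0175.
The CYP2C19 pathway (20% of clearance) increases to 1.9× activity: 0.2 × 1.9 = 0.38.
Non-CYP routes (20%) are unchanged.
New clearance relative to baseline: 1.075 + 0.0175 + 0.38 + 0.2 = 1.6725.
Net AUC ratio = 1 / 1.6725 = 0.598.

0.598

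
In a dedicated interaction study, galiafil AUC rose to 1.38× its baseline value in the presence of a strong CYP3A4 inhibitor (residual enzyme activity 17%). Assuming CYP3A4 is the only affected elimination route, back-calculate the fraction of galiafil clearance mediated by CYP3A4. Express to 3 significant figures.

Call the CYP3A4 fraction fm. After the interaction, CL_new/CL_old = fm × 0.17 + (1 − fm).
AUC ratio = 1 / (new CL fraction), so new CL fraction = 1 / 1.38 = 0.7246.
fm × 0.17 + 1 − fm = 0.7246  ⇒  fm × (0.17 − 1) = −0.2754  ⇒  fm = 0.332.

0.332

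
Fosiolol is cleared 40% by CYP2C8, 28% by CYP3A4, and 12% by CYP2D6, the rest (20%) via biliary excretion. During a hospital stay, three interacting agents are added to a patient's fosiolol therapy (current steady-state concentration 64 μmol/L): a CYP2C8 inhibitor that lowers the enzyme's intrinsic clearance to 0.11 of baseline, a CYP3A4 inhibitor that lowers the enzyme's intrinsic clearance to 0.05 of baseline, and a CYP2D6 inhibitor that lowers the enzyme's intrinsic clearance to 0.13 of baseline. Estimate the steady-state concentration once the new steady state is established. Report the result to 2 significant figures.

CYP2C8: 0.4 × 0.11 = 0.044
CYP3A4: 0.28 × 0.05 = 0.014
CYP2D6: 0.12 × 0.13 = 0.0156
Other: 0.2 (unchanged)
New clearance relative to baseline: 0.044 + 0.014 + 0.0156 + 0.2 = 0.2736.
Steady-state concentration ∝ 1/CL: new value = 64 / 0.2736 = 2.3 × 10² μmol/L.

2.3 × 10² μmol/L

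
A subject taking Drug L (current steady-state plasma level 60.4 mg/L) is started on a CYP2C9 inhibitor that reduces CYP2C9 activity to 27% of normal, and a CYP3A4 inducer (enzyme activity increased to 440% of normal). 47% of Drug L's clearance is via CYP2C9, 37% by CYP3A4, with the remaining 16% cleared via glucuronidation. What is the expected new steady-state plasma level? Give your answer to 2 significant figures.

The CYP2C9 pathway (47% of clearance) is reduced to 0.27× activity: 0.47 × 0.27 = 0.1269.
The CYP3A4 pathway (37% of clearance) rises to 4.4× activity: 0.37 × 4.4 = 1.628.
Non-CYP routes (16%) are unchanged.
CL_new/CL_old = 0.1269 + 1.628 + 0.16 = 1.9149.
Dividing the baseline by the relative clearance: 60.4 / 1.9149 = 32 mg/L.

32 mg/L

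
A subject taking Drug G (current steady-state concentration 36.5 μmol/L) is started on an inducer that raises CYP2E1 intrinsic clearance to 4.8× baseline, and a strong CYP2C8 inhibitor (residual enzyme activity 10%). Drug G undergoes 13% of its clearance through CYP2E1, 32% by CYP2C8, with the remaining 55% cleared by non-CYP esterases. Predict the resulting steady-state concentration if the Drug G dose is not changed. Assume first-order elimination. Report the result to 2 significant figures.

CYP2E1: 0.13 × 4.8 = 0.624
CYP2C8: 0.32 × 0.1 = 0.032
Other: 0.55 (unchanged)
New clearance relative to baseline: 0.624 + 0.032 + 0.55 = 1.206.
Steady-state concentration ∝ 1/CL: new value = 36.5 / 1.206 = 30 μmol/L.

30 μmol/L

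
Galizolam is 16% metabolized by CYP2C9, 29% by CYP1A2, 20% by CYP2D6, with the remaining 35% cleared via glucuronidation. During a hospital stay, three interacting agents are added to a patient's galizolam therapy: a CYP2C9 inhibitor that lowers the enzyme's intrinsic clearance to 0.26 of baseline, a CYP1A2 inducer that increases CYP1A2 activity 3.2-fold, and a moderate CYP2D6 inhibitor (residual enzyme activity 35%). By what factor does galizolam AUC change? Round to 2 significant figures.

0.72

The CYP2C9 pathway (16% of clearance) falls to 0.26× activity: 0.16 × 0.26 = 0.0416.
The CYP1A2 pathway (29% of clearance) is boosted to 3.2× activity: 0.29 × 3.2 = 0.928.
The CYP2D6 pathway (20% of clearance) falls to 0.35× activity: 0.2 × 0.35 = 0.07.
Non-CYP routes (35%) are unchanged.
Relative clearance = 0.0416 + 0.928 + 0.07 + 0.35 = 1.3896.
Net AUC ratio = 1 / 1.3896 = 0.72.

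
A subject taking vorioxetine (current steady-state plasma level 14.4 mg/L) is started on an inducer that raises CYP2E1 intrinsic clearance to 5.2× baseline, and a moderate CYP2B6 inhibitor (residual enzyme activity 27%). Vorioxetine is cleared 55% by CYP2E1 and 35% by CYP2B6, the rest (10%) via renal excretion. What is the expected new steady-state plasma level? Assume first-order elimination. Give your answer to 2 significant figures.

CYP2E1: 0.55 × 5.2 = 2.86
CYP2B6: 0.35 × 0.27 = 0.0945
Other: 0.1 (unchanged)
Relative clearance = 2.86 + 0.0945 + 0.1 = 3.0545.
Dividing the baseline by the relative clearance: 14.4 / 3.0545 = 4.7 mg/L.

4.7 mg/L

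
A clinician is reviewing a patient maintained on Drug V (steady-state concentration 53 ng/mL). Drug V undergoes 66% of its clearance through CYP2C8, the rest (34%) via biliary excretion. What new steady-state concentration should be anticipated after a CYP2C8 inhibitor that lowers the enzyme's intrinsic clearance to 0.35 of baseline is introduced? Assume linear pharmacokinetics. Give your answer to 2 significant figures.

93 ng/mL

The CYP2C8 pathway (66% of clearance) drops to 0.35× activity: 0.66 × 0.35 = 0.231.
The remaining 34% of clearance is unaffected.
CL_new/CL_old = 0.231 + 0.34 = 0.571.
Steady-state concentration ∝ 1/CL, so new value = 53 / 0.571 = 93 ng/mL.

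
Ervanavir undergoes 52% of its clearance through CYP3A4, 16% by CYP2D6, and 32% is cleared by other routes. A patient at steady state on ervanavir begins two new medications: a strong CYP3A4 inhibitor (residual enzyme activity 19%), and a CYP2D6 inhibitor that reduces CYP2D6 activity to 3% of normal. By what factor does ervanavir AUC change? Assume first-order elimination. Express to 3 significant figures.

2.36

CYP3A4: 0.52 × 0.19 = 0.0988
CYP2D6: 0.16 × 0.03 = 0.0048
Other: 0.32 (unchanged)
Relative clearance = 0.0988 + 0.0048 + 0.32 = 0.4236.
AUC ∝ 1/CL: fold-change = 1 / 0.4236 = 2.36.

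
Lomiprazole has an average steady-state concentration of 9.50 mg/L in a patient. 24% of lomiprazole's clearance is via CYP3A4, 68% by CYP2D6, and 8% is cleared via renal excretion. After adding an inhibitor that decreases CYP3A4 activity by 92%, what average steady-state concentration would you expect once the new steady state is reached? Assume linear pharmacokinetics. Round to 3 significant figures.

CYP3A4: 0.24 × 0.08 = 0.0192
CYP2D6: 0.68 (unchanged)
Other: 0.08 (unchanged)
New clearance relative to baseline: 0.0192 + 0.68 + 0.08 = 0.7792.
Average steady-state concentration ∝ 1/CL, so new value = 9.50 / 0.7792 = 12.2 mg/L.

12.2 mg/L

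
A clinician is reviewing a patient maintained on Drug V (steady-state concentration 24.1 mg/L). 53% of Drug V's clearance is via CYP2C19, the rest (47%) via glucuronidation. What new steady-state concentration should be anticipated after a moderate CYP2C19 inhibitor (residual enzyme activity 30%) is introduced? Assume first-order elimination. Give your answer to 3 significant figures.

38.3 mg/L

The CYP2C19 pathway (53% of clearance) is reduced to 0.3× activity: 0.53 × 0.3 = 0.159.
Non-CYP routes (47%) are unchanged.
New clearance relative to baseline: 0.159 + 0.47 = 0.629.
With dosing unchanged, steady-state concentration scales as 1/CL: 24.1 / 0.629 = 38.3 mg/L.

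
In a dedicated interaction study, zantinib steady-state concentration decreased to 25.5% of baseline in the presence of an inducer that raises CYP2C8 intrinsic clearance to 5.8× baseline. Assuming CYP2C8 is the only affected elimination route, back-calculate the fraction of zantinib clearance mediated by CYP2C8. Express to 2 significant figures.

CL'/CL = 1 / 0.255 = 3.922
5.8·fm + (1 − fm) = 3.922
fm = (3.922 − 1) / (5.8 − 1) = 0.61

0.61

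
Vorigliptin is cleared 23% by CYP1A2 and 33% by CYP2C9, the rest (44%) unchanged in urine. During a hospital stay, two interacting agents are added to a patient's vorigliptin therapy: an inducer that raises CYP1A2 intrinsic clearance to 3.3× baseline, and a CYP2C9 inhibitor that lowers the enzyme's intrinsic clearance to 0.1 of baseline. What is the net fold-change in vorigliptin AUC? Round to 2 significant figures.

CYP1A2: 0.23 × 3.3 = 0.759
CYP2C9: 0.33 × 0.1 = 0.033
Other: 0.44 (unchanged)
New clearance relative to baseline: 0.759 + 0.033 + 0.44 = 1.232.
AUC ∝ 1/CL: fold-change = 1 / 1.232 = 0.81.

0.81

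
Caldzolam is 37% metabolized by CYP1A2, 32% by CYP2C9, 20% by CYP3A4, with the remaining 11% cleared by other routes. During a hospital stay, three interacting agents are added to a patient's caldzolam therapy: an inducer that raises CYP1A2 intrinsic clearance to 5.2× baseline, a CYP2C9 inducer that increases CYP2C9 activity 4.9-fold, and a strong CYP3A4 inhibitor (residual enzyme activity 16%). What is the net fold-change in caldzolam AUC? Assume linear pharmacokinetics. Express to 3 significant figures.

0.275

CYP1A2: 0.37 × 5.2 = 1.924
CYP2C9: 0.32 × 4.9 = 1.568
CYP3A4: 0.2 × 0.16 = 0.032
Other: 0.11 (unchanged)
New clearance relative to baseline: 1.924 + 1.568 + 0.032 + 0.11 = 3.634.
Because AUC varies inversely with clearance, the combined effect is 1 / 3.634 = 0.275.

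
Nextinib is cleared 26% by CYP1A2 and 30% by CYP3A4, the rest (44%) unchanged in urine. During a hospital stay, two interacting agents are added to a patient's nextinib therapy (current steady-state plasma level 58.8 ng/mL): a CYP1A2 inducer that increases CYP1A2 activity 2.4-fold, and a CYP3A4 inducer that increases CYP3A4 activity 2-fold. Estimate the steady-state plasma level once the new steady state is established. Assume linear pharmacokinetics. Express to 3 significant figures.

The CYP1A2 pathway (26% of clearance) rises to 2.4× activity: 0.26 × 2.4 = 0.624.
The CYP3A4 pathway (30% of clearance) rises to 2× activity: 0.3 × 2 = 0.6.
The remaining 44% of clearance is unaffected.
CL_new/CL_old = 0.624 + 0.6 + 0.44 = 1.664.
Steady-state plasma level ∝ 1/CL: new value = 58.8 / 1.664 = 35.3 ng/mL.

35.3 ng/mL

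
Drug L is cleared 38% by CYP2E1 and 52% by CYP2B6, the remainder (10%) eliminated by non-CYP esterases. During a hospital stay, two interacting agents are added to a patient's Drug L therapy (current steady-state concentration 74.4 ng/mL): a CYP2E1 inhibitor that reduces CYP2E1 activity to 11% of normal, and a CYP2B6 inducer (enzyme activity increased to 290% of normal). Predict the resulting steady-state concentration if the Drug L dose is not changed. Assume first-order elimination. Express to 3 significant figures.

The CYP2E1 pathway (38% of clearance) is reduced to 0.11× activity: 0.38 × 0.11 = 0.0418.
The CYP2B6 pathway (52% of clearance) is boosted to 2.9× activity: 0.52 × 2.9 = 1.508.
The remaining 10% of clearance is unaffected.
New clearance relative to baseline: 0.0418 + 1.508 + 0.1 = 1.6498.
New steady-state concentration = 74.4 / 1.6498 = 45.1 ng/mL (concentration scales inversely with clearance).

45.1 ng/mL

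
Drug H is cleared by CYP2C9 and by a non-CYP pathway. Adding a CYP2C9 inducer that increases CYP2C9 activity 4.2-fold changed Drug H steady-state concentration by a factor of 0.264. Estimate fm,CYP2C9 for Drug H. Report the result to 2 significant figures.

0.87

Write x for the fraction cleared via CYP2C9. The observed steady-state concentration change means clearance rose to 1/0.264 = 3.788 of baseline.
Setting x·4.2 + (1 − x) = 3.788 and solving: x = (3.788 − 1)/(4.2 − 1) = 0.87.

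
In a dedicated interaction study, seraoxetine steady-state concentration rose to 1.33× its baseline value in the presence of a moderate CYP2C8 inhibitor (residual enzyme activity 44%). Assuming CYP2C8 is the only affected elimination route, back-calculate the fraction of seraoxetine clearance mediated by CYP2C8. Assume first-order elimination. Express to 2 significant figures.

0.44

CL'/CL = 1 / 1.33 = 0.7519
0.44·fm + (1 − fm) = 0.7519
fm = (0.7519 − 1) / (0.44 − 1) = 0.44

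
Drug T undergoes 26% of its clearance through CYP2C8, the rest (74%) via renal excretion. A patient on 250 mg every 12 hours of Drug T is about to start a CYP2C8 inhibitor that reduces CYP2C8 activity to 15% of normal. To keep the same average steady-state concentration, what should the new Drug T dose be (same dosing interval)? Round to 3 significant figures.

CYP2C8: 0.26 × 0.15 = 0.039
Other: 0.74 (unchanged)
New clearance relative to baseline: 0.039 + 0.74 = 0.779.
To maintain the same steady-state level, dose must scale with clearance: new dose = 250 × 0.779 = 195 mg.

195 mg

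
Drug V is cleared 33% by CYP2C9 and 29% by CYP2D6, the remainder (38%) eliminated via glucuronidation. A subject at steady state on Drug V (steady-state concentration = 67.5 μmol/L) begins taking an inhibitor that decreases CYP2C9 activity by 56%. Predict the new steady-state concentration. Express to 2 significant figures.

The CYP2C9 pathway (33% of clearance) is reduced to 0.44× activity: 0.33 × 0.44 = 0.1452.
CYP2D6 (29%) and the residual 38% are unaffected.
Relative clearance = 0.1452 + 0.29 + 0.38 = 0.8152.
Steady-state concentration ∝ 1/CL, so new value = 67.5 / 0.8152 = 83 μmol/L.

83 μmol/L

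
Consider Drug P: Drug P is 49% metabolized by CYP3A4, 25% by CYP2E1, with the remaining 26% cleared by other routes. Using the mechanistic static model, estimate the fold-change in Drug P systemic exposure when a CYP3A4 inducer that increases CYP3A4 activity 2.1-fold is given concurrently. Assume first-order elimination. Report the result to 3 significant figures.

The CYP3A4 pathway (49% of clearance) rises to 2.1× activity: 0.49 × 2.1 = 1.029.
CYP2E1 (25%) and the residual 26% are unaffected.
CL_new/CL_old = 1.029 + 0.25 + 0.26 = 1.539.
Since systemic exposure ∝ 1/CL, the ratio is 1 / 1.539 = 0.650.

0.650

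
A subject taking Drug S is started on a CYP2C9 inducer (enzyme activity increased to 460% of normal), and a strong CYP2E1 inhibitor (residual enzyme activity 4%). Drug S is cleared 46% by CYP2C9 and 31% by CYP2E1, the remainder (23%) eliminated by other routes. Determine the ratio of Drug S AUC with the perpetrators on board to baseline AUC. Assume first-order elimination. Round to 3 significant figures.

0.424

CYP2C9: 0.46 × 4.6 = 2.116
CYP2E1: 0.31 × 0.04 = 0.0124
Other: 0.23 (unchanged)
Relative clearance = 2.116 + 0.0124 + 0.23 = 2.3584.
Net AUC ratio = 1 / 2.3584 = 0.424.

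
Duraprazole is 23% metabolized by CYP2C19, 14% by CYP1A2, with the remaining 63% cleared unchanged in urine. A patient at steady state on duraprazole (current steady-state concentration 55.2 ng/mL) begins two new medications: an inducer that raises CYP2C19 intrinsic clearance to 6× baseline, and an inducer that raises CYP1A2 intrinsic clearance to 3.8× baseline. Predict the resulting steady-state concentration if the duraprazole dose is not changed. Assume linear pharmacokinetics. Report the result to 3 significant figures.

CYP2C19: 0.23 × 6 = 1.38
CYP1A2: 0.14 × 3.8 = 0.532
Other: 0.63 (unchanged)
New clearance relative to baseline: 1.38 + 0.532 + 0.63 = 2.542.
Steady-state concentration ∝ 1/CL: new value = 55.2 / 2.542 = 21.7 ng/mL.

21.7 ng/mL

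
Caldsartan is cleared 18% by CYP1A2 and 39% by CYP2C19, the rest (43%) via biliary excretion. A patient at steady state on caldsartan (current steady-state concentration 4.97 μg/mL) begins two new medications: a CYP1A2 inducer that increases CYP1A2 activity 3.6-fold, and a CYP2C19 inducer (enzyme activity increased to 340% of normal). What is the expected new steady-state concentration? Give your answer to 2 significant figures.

2.1 μg/mL

The CYP1A2 pathway (18% of clearance) rises to 3.6× activity: 0.18 × 3.6 = 0.648.
The CYP2C19 pathway (39% of clearance) is boosted to 3.4× activity: 0.39 × 3.4 = 1.326.
Non-CYP routes (43%) are unchanged.
New clearance relative to baseline: 0.648 + 1.326 + 0.43 = 2.404.
New steady-state concentration = 4.97 / 2.404 = 2.1 μg/mL (concentration scales inversely with clearance).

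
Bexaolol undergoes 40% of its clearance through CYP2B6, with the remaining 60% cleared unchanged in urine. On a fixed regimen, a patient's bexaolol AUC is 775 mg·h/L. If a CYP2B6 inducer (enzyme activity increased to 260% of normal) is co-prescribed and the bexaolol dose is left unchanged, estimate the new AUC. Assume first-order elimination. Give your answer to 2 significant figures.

CYP2B6: 0.4 × 2.6 = 1.04
Other: 0.6 (unchanged)
Relative clearance = 1.04 + 0.6 = 1.64.
With dosing unchanged, AUC scales as 1/CL: 775 / 1.64 = 4.7 × 10² mg·h/L.

4.7 × 10² mg·h/L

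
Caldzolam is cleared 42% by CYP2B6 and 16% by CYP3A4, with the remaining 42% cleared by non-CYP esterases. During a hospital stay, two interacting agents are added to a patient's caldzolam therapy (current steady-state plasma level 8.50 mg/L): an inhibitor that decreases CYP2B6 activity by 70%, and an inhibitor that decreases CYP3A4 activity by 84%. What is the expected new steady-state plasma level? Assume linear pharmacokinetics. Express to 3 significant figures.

The CYP2B6 pathway (42% of clearance) is reduced to 0.3× activity: 0.42 × 0.3 = 0.126.
The CYP3A4 pathway (16% of clearance) is reduced to 0.16× activity: 0.16 × 0.16 = 0.0256.
Non-CYP routes (42%) are unchanged.
Relative clearance = 0.126 + 0.0256 + 0.42 = 0.5716.
New steady-state plasma level = 8.50 / 0.5716 = 14.9 mg/L (concentration scales inversely with clearance).

14.9 mg/L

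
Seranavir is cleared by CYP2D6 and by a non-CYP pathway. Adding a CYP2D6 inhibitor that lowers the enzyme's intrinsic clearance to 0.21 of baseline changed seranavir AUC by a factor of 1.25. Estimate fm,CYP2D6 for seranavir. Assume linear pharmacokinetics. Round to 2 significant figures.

Let x = fm,CYP2D6. Because AUC ∝ 1/CL, relative clearance fell to 1/1.25 = 0.8.
Only the CYP2D6 route changed, so 0.8 = x·0.21 + (1 − x), giving x = 0.25.

0.25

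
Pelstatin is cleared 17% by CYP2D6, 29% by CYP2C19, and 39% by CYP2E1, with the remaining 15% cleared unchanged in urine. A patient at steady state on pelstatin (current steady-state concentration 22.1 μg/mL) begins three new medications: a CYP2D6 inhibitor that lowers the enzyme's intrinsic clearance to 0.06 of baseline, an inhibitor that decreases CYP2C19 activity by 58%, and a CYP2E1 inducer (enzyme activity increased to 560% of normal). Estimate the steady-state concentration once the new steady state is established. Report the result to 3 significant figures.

8.96 μg/mL

The CYP2D6 pathway (17% of clearance) drops to 0.06× activity: 0.17 × 0.06 = 0.0102.
The CYP2C19 pathway (29% of clearance) drops to 0.42× activity: 0.29 × 0.42 = 0.1218.
The CYP2E1 pathway (39% of clearance) increases to 5.6× activity: 0.39 × 5.6 = 2.184.
Non-CYP routes (15%) are unchanged.
CL_new/CL_old = 0.0102 + 0.1218 + 2.184 + 0.15 = 2.466.
Dividing the baseline by the relative clearance: 22.1 / 2.466 = 8.96 μg/mL.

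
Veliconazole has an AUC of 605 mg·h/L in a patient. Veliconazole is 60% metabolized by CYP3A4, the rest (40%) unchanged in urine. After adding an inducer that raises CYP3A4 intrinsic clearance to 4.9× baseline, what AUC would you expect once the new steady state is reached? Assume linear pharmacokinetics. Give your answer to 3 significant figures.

181 mg·h/L

The CYP3A4 pathway (60% of clearance) rises to 4.9× activity: 0.6 × 4.9 = 2.94.
Non-CYP routes (40%) are unchanged.
New clearance relative to baseline: 2.94 + 0.4 = 3.34.
With dosing unchanged, AUC scales as 1/CL: 605 / 3.34 = 181 mg·h/L.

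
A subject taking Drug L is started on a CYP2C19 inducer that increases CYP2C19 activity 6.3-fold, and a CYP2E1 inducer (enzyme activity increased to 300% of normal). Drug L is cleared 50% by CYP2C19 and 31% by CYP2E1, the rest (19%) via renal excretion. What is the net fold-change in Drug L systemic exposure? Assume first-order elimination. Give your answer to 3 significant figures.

The CYP2C19 pathway (50% of clearance) is boosted to 6.3× activity: 0.5 × 6.3 = 3.15.
The CYP2E1 pathway (31% of clearance) is boosted to 3× activity: 0.31 × 3 = 0.93.
Non-CYP routes (19%) are unchanged.
CL_new/CL_old = 3.15 + 0.93 + 0.19 = 4.27.
Net systemic exposure ratio = 1 / 4.27 = 0.234.

0.234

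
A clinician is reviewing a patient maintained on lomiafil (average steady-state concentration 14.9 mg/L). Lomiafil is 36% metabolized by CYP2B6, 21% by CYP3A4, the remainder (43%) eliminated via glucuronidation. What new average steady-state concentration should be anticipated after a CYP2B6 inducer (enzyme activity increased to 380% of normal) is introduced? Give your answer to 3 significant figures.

CYP2B6: 0.36 × 3.8 = 1.368
CYP3A4: 0.21 (unchanged)
Other: 0.43 (unchanged)
New clearance relative to baseline: 1.368 + 0.21 + 0.43 = 2.008.
New average steady-state concentration = baseline ÷ relative clearance = 14.9 / 2.008 = 7.42 mg/L.

7.42 mg/L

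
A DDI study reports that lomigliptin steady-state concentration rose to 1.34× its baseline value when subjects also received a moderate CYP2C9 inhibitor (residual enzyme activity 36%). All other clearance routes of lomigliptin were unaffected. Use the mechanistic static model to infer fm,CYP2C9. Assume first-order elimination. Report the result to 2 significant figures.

0.40

Let fm be the CYP2C9 fraction. New clearance relative to baseline = fm × 0.36 + (1 − fm).
Steady-state concentration ratio = 1 / (new CL fraction), so new CL fraction = 1 / 1.34 = 0.7463.
fm × 0.36 + 1 − fm = 0.7463  ⇒  fm × (0.36 − 1) = −0.2537  ⇒  fm = 0.40.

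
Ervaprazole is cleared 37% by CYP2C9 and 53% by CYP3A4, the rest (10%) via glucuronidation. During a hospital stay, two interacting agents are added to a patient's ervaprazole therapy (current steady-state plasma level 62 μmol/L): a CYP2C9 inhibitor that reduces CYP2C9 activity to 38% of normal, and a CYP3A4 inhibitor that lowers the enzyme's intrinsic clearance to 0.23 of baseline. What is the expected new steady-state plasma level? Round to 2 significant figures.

1.7 × 10² μmol/L

The CYP2C9 pathway (37% of clearance) falls to 0.38× activity: 0.37 × 0.38 = 0.1406.
The CYP3A4 pathway (53% of clearance) falls to 0.23× activity: 0.53 × 0.23 = 0.1219.
The remaining 10% of clearance is unaffected.
CL_new/CL_old = 0.1406 + 0.1219 + 0.1 = 0.3625.
Dividing the baseline by the relative clearance: 62 / 0.3625 = 1.7 × 10² μmol/L.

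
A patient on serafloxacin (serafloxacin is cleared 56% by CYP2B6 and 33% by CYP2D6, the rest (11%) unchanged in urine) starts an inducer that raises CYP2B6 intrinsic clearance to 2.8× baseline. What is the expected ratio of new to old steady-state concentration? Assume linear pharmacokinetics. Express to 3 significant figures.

0.498

CYP2B6: 0.56 × 2.8 = 1.568
CYP2D6: 0.33 (unchanged)
Other: 0.11 (unchanged)
CL_new/CL_old = 1.568 + 0.33 + 0.11 = 2.008.
Steady-state concentration is inversely proportional to clearance, so the fold-change is 1 / 2.008 = 0.498.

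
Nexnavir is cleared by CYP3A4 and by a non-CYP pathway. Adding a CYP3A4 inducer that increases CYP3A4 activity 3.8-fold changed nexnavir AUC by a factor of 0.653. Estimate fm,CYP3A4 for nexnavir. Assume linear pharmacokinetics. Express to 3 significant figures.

0.190

CL'/CL = 1 / 0.653 = 1.531
3.8·fm + (1 − fm) = 1.531
fm = (1.531 − 1) / (3.8 − 1) = 0.190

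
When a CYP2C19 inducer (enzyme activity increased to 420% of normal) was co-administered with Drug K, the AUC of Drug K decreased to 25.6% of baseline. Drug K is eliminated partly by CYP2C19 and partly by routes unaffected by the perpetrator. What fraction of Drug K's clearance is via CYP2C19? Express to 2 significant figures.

0.91

Write x for the fraction cleared via CYP2C19. The observed AUC change means clearance rose to 1/0.256 = 3.906 of baseline.
Setting x·4.2 + (1 − x) = 3.906 and solving: x = (3.906 − 1)/(4.2 − 1) = 0.91.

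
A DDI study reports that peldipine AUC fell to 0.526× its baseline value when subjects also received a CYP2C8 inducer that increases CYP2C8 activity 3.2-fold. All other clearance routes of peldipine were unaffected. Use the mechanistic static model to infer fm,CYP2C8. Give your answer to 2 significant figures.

Let x = fm,CYP2C8. Because AUC ∝ 1/CL, relative clearance rose to 1/0.526 = 1.901.
Setting x·3.2 + (1 − x) = 1.901 and solving: x = (1.901 − 1)/(3.2 − 1) = 0.41.

0.41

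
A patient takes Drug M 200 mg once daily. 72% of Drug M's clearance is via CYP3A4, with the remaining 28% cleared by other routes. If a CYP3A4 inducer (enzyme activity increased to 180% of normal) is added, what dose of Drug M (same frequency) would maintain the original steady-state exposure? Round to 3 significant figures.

315 mg

CYP3A4: 0.72 × 1.8 = 1.296
Other: 0.28 (unchanged)
CL_new/CL_old = 1.296 + 0.28 = 1.576.
To maintain the same steady-state level, dose must scale with clearance: new dose = 200 × 1.576 = 315 mg.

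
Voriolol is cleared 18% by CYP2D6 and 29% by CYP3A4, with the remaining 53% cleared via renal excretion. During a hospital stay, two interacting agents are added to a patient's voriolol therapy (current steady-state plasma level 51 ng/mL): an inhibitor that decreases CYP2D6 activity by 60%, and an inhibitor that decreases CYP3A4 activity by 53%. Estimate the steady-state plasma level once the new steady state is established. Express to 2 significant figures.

69 ng/mL

The CYP2D6 pathway (18% of clearance) falls to 0.4× activity: 0.18 × 0.4 = 0.072.
The CYP3A4 pathway (29% of clearance) falls to 0.47× activity: 0.29 × 0.47 = 0.1363.
Non-CYP routes (53%) are unchanged.
New clearance relative to baseline: 0.072 + 0.1363 + 0.53 = 0.7383.
Dividing the baseline by the relative clearance: 51 / 0.7383 = 69 ng/mL.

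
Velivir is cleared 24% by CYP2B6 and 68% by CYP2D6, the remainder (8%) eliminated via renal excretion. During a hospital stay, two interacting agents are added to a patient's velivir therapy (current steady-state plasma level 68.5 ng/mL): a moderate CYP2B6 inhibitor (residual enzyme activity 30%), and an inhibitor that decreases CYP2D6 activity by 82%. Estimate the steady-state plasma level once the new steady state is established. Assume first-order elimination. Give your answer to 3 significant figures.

CYP2B6: 0.24 × 0.3 = 0.072
CYP2D6: 0.68 × 0.18 = 0.1224
Other: 0.08 (unchanged)
CL_new/CL_old = 0.072 + 0.1224 + 0.08 = 0.2744.
Steady-state plasma level ∝ 1/CL: new value = 68.5 / 0.2744 = 250 ng/mL.

250 ng/mL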